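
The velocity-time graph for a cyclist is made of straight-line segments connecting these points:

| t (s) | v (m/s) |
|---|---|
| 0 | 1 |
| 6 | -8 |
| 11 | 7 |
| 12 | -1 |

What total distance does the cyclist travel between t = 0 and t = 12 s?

Distance (not displacement) is the total path length: add the absolute areas under v-t.
0–6 s: v = 0 at t = 2/3 s; triangle areas 1/3 + 64/3 = 65/3 m
6–11 s: v = 0 at t = 26/3 s; triangle areas 32/3 + 49/6 = 113/6 m
11–12 s: v = 0 at t = 11.875 s; triangle areas 3.0625 + 0.0625 = 3.125 m
Total distance = 43.625 m

43.625 m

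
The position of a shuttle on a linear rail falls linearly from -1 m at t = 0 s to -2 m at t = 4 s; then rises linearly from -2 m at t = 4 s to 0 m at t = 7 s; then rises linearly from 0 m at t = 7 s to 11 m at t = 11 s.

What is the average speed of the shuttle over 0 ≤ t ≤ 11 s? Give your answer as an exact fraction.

Average speed = (total path length)/(elapsed time); on a piecewise-linear x-t graph the path length is Σ|Δx|.
0–4 s: |Δx| = |-2 − -1| = 1 m
4–7 s: |Δx| = |0 − -2| = 2 m
7–11 s: |Δx| = |11 − 0| = 11 m
Total path = 14 m; average speed = 14/11 = 14/11 m/s.

14/11 m/s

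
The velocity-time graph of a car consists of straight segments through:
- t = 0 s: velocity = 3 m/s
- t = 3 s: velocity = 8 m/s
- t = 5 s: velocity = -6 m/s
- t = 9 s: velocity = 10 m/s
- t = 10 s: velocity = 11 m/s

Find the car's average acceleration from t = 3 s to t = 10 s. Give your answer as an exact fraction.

Average acceleration = Δv/Δt = (11 − 8)/(10 − 3) = 3/7 m/s².

3/7 m/s²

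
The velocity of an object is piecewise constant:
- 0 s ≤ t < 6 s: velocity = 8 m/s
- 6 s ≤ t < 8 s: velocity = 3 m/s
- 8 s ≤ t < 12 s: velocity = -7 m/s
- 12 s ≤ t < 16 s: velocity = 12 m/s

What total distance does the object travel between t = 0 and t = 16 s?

Total distance travelled is ∫|v| dt — sum the magnitudes of each area piece.
0–6 s: |8| × 6 = 48 m
6–8 s: |3| × 2 = 6 m
8–12 s: |-7| × 4 = 28 m
12–16 s: |12| × 4 = 48 m
Total distance = 130 m

130 m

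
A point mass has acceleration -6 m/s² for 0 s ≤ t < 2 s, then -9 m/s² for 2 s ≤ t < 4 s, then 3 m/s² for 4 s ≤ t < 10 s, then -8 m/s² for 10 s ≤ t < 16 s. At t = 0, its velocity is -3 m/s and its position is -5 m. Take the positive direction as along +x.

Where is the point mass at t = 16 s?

On each constant-a segment, Δv = aΔt and Δx = v₀Δt + ½aΔt²; chain segment to segment.
0–2 s: v starts -3 m/s; Δx = -3·2 + ½·-6·2² = -18 m; v ends -15 m/s.
2–4 s: v starts -15 m/s; Δx = -15·2 + ½·-9·2² = -48 m; v ends -33 m/s.
4–10 s: v starts -33 m/s; Δx = -33·6 + ½·3·6² = -144 m; v ends -15 m/s.
10–16 s: v starts -15 m/s; Δx = -15·6 + ½·-8·6² = -234 m; v ends -63 m/s.
x(16) = -5 + Σ Δx = -449 m.

-449 m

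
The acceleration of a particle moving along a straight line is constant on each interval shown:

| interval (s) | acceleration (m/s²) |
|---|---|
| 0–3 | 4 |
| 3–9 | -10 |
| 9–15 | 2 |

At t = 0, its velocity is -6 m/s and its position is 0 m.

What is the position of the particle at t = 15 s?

On each constant-a segment, Δv = aΔt and Δx = v₀Δt + ½aΔt²; chain segment to segment.
0–3 s: v starts -6 m/s; Δx = -6·3 + ½·4·3² = 0 m; v ends 6 m/s.
3–9 s: v starts 6 m/s; Δx = 6·6 + ½·-10·6² = -144 m; v ends -54 m/s.
9–15 s: v starts -54 m/s; Δx = -54·6 + ½·2·6² = -288 m; v ends -42 m/s.
x(15) = 0 + Σ Δx = -432 m.

-432 m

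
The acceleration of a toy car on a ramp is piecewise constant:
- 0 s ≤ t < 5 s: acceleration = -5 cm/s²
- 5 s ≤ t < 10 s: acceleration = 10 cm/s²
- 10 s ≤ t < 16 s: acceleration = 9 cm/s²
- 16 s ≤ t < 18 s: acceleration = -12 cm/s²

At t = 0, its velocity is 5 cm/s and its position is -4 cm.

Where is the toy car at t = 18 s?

469.5 cm

On each constant-a segment, Δv = aΔt and Δx = v₀Δt + ½aΔt²; chain segment to segment.
0–5 s: v starts 5 cm/s; Δx = 5·5 + ½·-5·5² = -37.5 cm; v ends -20 cm/s.
5–10 s: v starts -20 cm/s; Δx = -20·5 + ½·10·5² = 25 cm; v ends 30 cm/s.
10–16 s: v starts 30 cm/s; Δx = 30·6 + ½·9·6² = 342 cm; v ends 84 cm/s.
16–18 s: v starts 84 cm/s; Δx = 84·2 + ½·-12·2² = 144 cm; v ends 60 cm/s.
x(18) = -4 + Σ Δx = 469.5 cm.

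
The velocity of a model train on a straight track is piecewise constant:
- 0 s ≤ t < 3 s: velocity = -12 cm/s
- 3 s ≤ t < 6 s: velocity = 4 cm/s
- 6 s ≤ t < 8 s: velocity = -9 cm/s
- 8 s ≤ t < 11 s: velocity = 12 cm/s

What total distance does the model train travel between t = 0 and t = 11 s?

102 cm

Distance (not displacement) is the total path length: add the absolute areas under v-t.
0–3 s: |-12| × 3 = 36 cm
3–6 s: |4| × 3 = 12 cm
6–8 s: |-9| × 2 = 18 cm
8–11 s: |12| × 3 = 36 cm
Total distance = 102 cm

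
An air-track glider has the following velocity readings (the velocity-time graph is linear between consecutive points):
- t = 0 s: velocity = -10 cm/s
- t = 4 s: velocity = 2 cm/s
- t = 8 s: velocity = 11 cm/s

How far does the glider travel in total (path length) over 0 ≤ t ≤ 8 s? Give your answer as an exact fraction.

Distance (not displacement) is the total path length: add the absolute areas under v-t.
0–4 s: v = 0 at t = 10/3 s; triangle areas 50/3 + 2/3 = 52/3 cm
4–8 s: |½(2 + 11)(4)| = 26 cm
Total distance = 130/3 cm

130/3 cm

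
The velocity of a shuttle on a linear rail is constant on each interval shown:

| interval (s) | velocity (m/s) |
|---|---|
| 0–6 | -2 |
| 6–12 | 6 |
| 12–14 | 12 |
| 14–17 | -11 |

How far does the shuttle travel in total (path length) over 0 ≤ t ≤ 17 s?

105 m

Distance (not displacement) is the total path length: add the absolute areas under v-t.
0–6 s: |-2| × 6 = 12 m
6–12 s: |6| × 6 = 36 m
12–14 s: |12| × 2 = 24 m
14–17 s: |-11| × 3 = 33 m
Total distance = 105 m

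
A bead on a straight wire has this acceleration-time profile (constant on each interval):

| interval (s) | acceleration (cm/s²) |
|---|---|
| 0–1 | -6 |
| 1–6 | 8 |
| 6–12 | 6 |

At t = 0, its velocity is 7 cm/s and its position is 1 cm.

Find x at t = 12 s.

464 cm

On each constant-a segment, Δv = aΔt and Δx = v₀Δt + ½aΔt²; chain segment to segment.
0–1 s: v starts 7 cm/s; Δx = 7·1 + ½·-6·1² = 4 cm; v ends 1 cm/s.
1–6 s: v starts 1 cm/s; Δx = 1·5 + ½·8·5² = 105 cm; v ends 41 cm/s.
6–12 s: v starts 41 cm/s; Δx = 41·6 + ½·6·6² = 354 cm; v ends 77 cm/s.
x(12) = 1 + Σ Δx = 464 cm.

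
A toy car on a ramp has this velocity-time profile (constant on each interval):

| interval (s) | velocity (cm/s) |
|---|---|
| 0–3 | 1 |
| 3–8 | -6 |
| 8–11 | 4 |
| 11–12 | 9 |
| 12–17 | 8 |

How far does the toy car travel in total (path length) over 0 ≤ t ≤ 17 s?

Total distance travelled is ∫|v| dt — sum the magnitudes of each area piece.
0–3 s: |1| × 3 = 3 cm
3–8 s: |-6| × 5 = 30 cm
8–11 s: |4| × 3 = 12 cm
11–12 s: |9| × 1 = 9 cm
12–17 s: |8| × 5 = 40 cm
Total distance = 94 cm

94 cm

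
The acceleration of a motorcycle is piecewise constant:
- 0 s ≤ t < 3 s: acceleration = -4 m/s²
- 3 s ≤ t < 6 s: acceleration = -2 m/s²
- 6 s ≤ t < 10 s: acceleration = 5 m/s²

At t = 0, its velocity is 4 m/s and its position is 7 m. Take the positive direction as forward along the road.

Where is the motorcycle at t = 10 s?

-48 m

On each constant-a segment, Δv = aΔt and Δx = v₀Δt + ½aΔt²; chain segment to segment.
0–3 s: v starts 4 m/s; Δx = 4·3 + ½·-4·3² = -6 m; v ends -8 m/s.
3–6 s: v starts -8 m/s; Δx = -8·3 + ½·-2·3² = -33 m; v ends -14 m/s.
6–10 s: v starts -14 m/s; Δx = -14·4 + ½·5·4² = -16 m; v ends 6 m/s.
x(10) = 7 + Σ Δx = -48 m.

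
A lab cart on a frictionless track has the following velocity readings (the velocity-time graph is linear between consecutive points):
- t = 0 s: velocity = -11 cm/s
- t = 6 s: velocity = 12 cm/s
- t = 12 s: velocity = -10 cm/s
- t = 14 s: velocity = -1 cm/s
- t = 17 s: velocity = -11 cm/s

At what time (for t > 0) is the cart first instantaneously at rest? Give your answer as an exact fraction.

t = 66/23 s

v changes sign on 0–6 s (from -11 to 12); the graph is linear there, so v = 0 at t = 0 + (11)·(6 − 0)/(12 − -11) = 66/23 s.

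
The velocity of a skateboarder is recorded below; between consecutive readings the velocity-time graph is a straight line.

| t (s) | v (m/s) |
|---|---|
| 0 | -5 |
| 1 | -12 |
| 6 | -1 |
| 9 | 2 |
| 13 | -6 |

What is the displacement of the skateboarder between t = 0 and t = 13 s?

-47.5 m

Displacement is the signed area under the v-t curve.
0–1 s: ½(-5 + -12)(1) = -8.5 m
1–6 s: ½(-12 + -1)(5) = -32.5 m
6–9 s: ½(-1 + 2)(3) = 1.5 m
9–13 s: ½(2 + -6)(4) = -8 m
Net displacement = -47.5 m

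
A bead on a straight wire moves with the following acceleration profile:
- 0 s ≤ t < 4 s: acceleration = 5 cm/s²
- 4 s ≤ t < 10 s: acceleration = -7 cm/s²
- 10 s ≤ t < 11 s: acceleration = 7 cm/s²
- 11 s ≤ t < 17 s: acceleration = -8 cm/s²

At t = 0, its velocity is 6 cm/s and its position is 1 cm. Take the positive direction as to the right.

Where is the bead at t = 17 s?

-115.5 cm

On each constant-a segment, Δv = aΔt and Δx = v₀Δt + ½aΔt²; chain segment to segment.
0–4 s: v starts 6 cm/s; Δx = 6·4 + ½·5·4² = 64 cm; v ends 26 cm/s.
4–10 s: v starts 26 cm/s; Δx = 26·6 + ½·-7·6² = 30 cm; v ends -16 cm/s.
10–11 s: v starts -16 cm/s; Δx = -16·1 + ½·7·1² = -12.5 cm; v ends -9 cm/s.
11–17 s: v starts -9 cm/s; Δx = -9·6 + ½·-8·6² = -198 cm; v ends -57 cm/s.
x(17) = 1 + Σ Δx = -115.5 cm.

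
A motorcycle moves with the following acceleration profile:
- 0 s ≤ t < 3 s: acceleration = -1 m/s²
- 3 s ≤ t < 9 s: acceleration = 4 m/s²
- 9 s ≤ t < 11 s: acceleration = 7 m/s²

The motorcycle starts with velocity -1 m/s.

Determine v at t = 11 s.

34 m/s

Δv equals the area under the a-t graph; then v = v₀ + Δv.
0–3 s: -1 × 3 = -3 m/s
3–9 s: 4 × 6 = 24 m/s
9–11 s: 7 × 2 = 14 m/s
Δv = 35 m/s, so v(11) = -1 + (35) = 34 m/s.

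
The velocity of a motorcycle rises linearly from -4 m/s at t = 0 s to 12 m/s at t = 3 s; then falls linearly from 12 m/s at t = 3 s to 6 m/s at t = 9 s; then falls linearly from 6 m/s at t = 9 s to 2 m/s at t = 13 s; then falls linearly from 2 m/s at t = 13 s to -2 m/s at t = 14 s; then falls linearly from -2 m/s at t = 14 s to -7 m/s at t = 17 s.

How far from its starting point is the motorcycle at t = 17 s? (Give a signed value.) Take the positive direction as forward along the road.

Net displacement equals the area under the velocity-time graph (areas below the axis count negative).
0–3 s: ½(-4 + 12)(3) = 12 m
3–9 s: ½(12 + 6)(6) = 54 m
9–13 s: ½(6 + 2)(4) = 16 m
13–14 s: ½(2 + -2)(1) = 0 m
14–17 s: ½(-2 + -7)(3) = -13.5 m
Net displacement = 68.5 m

68.5 m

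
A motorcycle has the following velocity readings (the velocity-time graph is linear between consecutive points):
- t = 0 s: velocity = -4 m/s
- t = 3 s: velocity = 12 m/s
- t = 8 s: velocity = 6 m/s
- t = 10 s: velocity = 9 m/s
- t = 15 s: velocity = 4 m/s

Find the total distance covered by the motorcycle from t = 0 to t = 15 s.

107.5 m

Distance (not displacement) is the total path length: add the absolute areas under v-t.
0–3 s: v = 0 at t = 0.75 s; triangle areas 1.5 + 13.5 = 15 m
3–8 s: |½(12 + 6)(5)| = 45 m
8–10 s: |½(6 + 9)(2)| = 15 m
10–15 s: |½(9 + 4)(5)| = 32.5 m
Total distance = 107.5 m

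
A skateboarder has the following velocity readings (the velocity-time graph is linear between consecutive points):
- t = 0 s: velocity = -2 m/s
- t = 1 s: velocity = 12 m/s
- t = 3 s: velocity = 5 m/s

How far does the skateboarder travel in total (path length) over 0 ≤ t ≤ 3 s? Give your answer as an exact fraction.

Distance (not displacement) is the total path length: add the absolute areas under v-t.
0–1 s: v = 0 at t = 1/7 s; triangle areas 1/7 + 36/7 = 37/7 m
1–3 s: |½(12 + 5)(2)| = 17 m
Total distance = 156/7 m

156/7 m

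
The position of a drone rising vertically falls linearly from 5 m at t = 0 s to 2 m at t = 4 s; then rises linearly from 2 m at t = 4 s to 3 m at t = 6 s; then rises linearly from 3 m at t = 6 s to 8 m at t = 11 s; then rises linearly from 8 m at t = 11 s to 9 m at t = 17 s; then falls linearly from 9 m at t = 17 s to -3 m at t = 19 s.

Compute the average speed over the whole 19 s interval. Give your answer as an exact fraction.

Average speed = (total path length)/(elapsed time); on a piecewise-linear x-t graph the path length is Σ|Δx|.
0–4 s: |Δx| = |2 − 5| = 3 m
4–6 s: |Δx| = |3 − 2| = 1 m
6–11 s: |Δx| = |8 − 3| = 5 m
11–17 s: |Δx| = |9 − 8| = 1 m
17–19 s: |Δx| = |-3 − 9| = 12 m
Total path = 22 m; average speed = 22/19 = 22/19 m/s.

22/19 m/s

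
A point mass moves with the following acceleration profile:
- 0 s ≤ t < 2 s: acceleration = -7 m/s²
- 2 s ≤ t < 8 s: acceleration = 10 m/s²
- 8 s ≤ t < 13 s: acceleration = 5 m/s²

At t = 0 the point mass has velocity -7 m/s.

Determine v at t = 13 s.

64 m/s

Δv equals the area under the a-t graph; then v = v₀ + Δv.
0–2 s: -7 × 2 = -14 m/s
2–8 s: 10 × 6 = 60 m/s
8–13 s: 5 × 5 = 25 m/s
Δv = 71 m/s, so v(13) = -7 + (71) = 64 m/s.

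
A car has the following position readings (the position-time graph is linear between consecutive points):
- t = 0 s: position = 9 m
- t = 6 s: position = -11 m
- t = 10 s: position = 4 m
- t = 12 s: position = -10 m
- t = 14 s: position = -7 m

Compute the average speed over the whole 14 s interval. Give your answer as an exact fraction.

Average speed = (total path length)/(elapsed time); on a piecewise-linear x-t graph the path length is Σ|Δx|.
0–6 s: |Δx| = |-11 − 9| = 20 m
6–10 s: |Δx| = |4 − -11| = 15 m
10–12 s: |Δx| = |-10 − 4| = 14 m
12–14 s: |Δx| = |-7 − -10| = 3 m
Total path = 52 m; average speed = 52/14 = 26/7 m/s.

26/7 m/s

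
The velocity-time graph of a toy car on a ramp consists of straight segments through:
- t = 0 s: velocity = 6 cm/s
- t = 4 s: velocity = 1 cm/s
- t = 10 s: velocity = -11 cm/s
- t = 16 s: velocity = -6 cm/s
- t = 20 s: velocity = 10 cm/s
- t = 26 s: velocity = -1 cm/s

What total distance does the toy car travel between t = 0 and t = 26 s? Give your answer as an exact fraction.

3081/22 cm

Distance (not displacement) is the total path length: add the absolute areas under v-t.
0–4 s: |½(6 + 1)(4)| = 14 cm
4–10 s: v = 0 at t = 4.5 s; triangle areas 0.25 + 30.25 = 30.5 cm
10–16 s: |½(-11 + -6)(6)| = 51 cm
16–20 s: v = 0 at t = 17.5 s; triangle areas 4.5 + 12.5 = 17 cm
20–26 s: v = 0 at t = 280/11 s; triangle areas 300/11 + 3/11 = 303/11 cm
Total distance = 3081/22 cm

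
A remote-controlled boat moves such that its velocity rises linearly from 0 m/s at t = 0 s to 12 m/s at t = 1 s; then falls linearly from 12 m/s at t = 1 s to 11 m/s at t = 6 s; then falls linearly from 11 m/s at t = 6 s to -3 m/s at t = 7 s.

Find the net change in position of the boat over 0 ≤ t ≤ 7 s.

67.5 m

Net displacement equals the area under the velocity-time graph (areas below the axis count negative).
0–1 s: ½(0 + 12)(1) = 6 m
1–6 s: ½(12 + 11)(5) = 57.5 m
6–7 s: ½(11 + -3)(1) = 4 m
Net displacement = 67.5 m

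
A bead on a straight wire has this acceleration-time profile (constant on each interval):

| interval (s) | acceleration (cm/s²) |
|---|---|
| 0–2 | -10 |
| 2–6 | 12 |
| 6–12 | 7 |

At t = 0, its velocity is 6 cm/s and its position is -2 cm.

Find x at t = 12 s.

360 cm

On each constant-a segment, Δv = aΔt and Δx = v₀Δt + ½aΔt²; chain segment to segment.
0–2 s: v starts 6 cm/s; Δx = 6·2 + ½·-10·2² = -8 cm; v ends -14 cm/s.
2–6 s: v starts -14 cm/s; Δx = -14·4 + ½·12·4² = 40 cm; v ends 34 cm/s.
6–12 s: v starts 34 cm/s; Δx = 34·6 + ½·7·6² = 330 cm; v ends 76 cm/s.
x(12) = -2 + Σ Δx = 360 cm.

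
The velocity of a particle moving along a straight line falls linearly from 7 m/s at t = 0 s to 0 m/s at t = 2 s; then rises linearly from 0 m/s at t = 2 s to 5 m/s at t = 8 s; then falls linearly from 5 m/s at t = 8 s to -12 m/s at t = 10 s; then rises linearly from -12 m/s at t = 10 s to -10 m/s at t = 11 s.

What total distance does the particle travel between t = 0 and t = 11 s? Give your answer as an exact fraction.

730/17 m

Total distance travelled is ∫|v| dt — sum the magnitudes of each area piece.
0–2 s: |½(7 + 0)(2)| = 7 m
2–8 s: |½(0 + 5)(6)| = 15 m
8–10 s: v = 0 at t = 146/17 s; triangle areas 25/17 + 144/17 = 169/17 m
10–11 s: |½(-12 + -10)(1)| = 11 m
Total distance = 730/17 m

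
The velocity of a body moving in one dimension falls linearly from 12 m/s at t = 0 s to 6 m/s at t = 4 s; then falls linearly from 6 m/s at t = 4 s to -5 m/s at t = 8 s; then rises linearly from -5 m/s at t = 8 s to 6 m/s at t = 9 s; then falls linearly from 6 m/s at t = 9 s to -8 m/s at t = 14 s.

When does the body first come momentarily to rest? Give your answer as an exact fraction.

v changes sign on 4–8 s (from 6 to -5); the graph is linear there, so v = 0 at t = 4 + (-6)·(8 − 4)/(-5 − 6) = 68/11 s.

t = 68/11 s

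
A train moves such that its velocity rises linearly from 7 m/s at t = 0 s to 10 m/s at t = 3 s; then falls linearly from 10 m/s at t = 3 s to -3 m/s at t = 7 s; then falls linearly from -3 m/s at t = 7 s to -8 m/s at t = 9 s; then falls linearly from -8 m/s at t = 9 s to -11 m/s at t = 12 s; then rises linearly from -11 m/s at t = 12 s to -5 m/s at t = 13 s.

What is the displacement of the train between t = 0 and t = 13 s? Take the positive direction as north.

Net displacement equals the area under the velocity-time graph (areas below the axis count negative).
0–3 s: ½(7 + 10)(3) = 25.5 m
3–7 s: ½(10 + -3)(4) = 14 m
7–9 s: ½(-3 + -8)(2) = -11 m
9–12 s: ½(-8 + -11)(3) = -28.5 m
12–13 s: ½(-11 + -5)(1) = -8 m
Net displacement = -8 m

-8 m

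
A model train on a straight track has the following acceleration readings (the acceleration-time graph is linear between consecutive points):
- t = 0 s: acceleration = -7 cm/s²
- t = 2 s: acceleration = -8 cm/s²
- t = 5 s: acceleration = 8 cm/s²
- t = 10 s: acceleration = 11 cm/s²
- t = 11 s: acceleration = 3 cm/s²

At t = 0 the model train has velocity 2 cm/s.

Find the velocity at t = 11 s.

Δv equals the area under the a-t graph; then v = v₀ + Δv.
0–2 s: ½(-7 + -8)(2) = -15 cm/s
2–5 s: ½(-8 + 8)(3) = 0 cm/s
5–10 s: ½(8 + 11)(5) = 47.5 cm/s
10–11 s: ½(11 + 3)(1) = 7 cm/s
Δv = 39.5 cm/s, so v(11) = 2 + (39.5) = 41.5 cm/s.

41.5 cm/s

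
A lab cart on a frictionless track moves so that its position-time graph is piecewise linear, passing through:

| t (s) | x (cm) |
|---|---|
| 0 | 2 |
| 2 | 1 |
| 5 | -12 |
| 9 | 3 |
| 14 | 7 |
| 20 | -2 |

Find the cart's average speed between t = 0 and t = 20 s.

2.1 cm/s

Average speed = (total path length)/(elapsed time); on a piecewise-linear x-t graph the path length is Σ|Δx|.
0–2 s: |Δx| = |1 − 2| = 1 cm
2–5 s: |Δx| = |-12 − 1| = 13 cm
5–9 s: |Δx| = |3 − -12| = 15 cm
9–14 s: |Δx| = |7 − 3| = 4 cm
14–20 s: |Δx| = |-2 − 7| = 9 cm
Total path = 42 cm; average speed = 42/20 = 2.1 cm/s.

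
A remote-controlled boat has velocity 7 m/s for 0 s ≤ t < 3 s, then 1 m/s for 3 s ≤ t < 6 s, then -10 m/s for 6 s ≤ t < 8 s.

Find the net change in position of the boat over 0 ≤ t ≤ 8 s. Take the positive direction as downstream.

Displacement is the signed area under the v-t curve.
0–3 s: 7 × 3 = 21 m
3–6 s: 1 × 3 = 3 m
6–8 s: -10 × 2 = -20 m
Net displacement = 4 m

4 m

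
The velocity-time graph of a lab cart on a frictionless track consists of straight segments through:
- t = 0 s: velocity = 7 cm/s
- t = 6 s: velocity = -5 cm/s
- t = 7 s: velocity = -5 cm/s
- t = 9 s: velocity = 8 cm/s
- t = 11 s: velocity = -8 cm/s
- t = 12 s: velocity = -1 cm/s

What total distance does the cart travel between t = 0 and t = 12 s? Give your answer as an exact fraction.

Distance (not displacement) is the total path length: add the absolute areas under v-t.
0–6 s: v = 0 at t = 3.5 s; triangle areas 12.25 + 6.25 = 18.5 cm
6–7 s: |-5| × 1 = 5 cm
7–9 s: v = 0 at t = 101/13 s; triangle areas 25/13 + 64/13 = 89/13 cm
9–11 s: v = 0 at t = 10 s; triangle areas 4 + 4 = 8 cm
11–12 s: |½(-8 + -1)(1)| = 4.5 cm
Total distance = 557/13 cm

557/13 cm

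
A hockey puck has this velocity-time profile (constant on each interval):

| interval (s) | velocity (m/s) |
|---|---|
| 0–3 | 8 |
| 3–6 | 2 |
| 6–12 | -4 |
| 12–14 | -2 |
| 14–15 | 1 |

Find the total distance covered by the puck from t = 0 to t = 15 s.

59 m

Total distance travelled is ∫|v| dt — sum the magnitudes of each area piece.
0–3 s: |8| × 3 = 24 m
3–6 s: |2| × 3 = 6 m
6–12 s: |-4| × 6 = 24 m
12–14 s: |-2| × 2 = 4 m
14–15 s: |1| × 1 = 1 m
Total distance = 59 m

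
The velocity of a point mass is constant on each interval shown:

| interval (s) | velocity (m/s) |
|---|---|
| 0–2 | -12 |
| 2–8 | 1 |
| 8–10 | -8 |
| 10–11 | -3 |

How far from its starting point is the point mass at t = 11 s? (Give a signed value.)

-37 m

Net displacement equals the area under the velocity-time graph (areas below the axis count negative).
0–2 s: -12 × 2 = -24 m
2–8 s: 1 × 6 = 6 m
8–10 s: -8 × 2 = -16 m
10–11 s: -3 × 1 = -3 m
Net displacement = -37 m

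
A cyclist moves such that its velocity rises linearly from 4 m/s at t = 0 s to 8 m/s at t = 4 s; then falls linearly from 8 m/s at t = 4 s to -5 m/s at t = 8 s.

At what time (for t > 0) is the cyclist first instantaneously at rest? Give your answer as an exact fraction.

v changes sign on 4–8 s (from 8 to -5); the graph is linear there, so v = 0 at t = 4 + (-8)·(8 − 4)/(-5 − 8) = 84/13 s.

t = 84/13 s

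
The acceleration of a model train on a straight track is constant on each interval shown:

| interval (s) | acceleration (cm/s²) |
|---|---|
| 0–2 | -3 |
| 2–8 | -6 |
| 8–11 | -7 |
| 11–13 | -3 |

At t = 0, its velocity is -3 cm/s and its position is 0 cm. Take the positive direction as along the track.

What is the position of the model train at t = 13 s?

On each constant-a segment, Δv = aΔt and Δx = v₀Δt + ½aΔt²; chain segment to segment.
0–2 s: v starts -3 cm/s; Δx = -3·2 + ½·-3·2² = -12 cm; v ends -9 cm/s.
2–8 s: v starts -9 cm/s; Δx = -9·6 + ½·-6·6² = -162 cm; v ends -45 cm/s.
8–11 s: v starts -45 cm/s; Δx = -45·3 + ½·-7·3² = -166.5 cm; v ends -66 cm/s.
11–13 s: v starts -66 cm/s; Δx = -66·2 + ½·-3·2² = -138 cm; v ends -72 cm/s.
x(13) = 0 + Σ Δx = -478.5 cm.

-478.5 cm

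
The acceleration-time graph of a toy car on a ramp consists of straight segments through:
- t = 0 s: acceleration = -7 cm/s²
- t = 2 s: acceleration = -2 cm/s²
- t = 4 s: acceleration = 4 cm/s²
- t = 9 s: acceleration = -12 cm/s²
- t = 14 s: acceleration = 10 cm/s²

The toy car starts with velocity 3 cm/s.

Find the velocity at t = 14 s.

Δv equals the area under the a-t graph; then v = v₀ + Δv.
0–2 s: ½(-7 + -2)(2) = -9 cm/s
2–4 s: ½(-2 + 4)(2) = 2 cm/s
4–9 s: ½(4 + -12)(5) = -20 cm/s
9–14 s: ½(-12 + 10)(5) = -5 cm/s
Δv = -32 cm/s, so v(14) = 3 + (-32) = -29 cm/s.

-29 cm/s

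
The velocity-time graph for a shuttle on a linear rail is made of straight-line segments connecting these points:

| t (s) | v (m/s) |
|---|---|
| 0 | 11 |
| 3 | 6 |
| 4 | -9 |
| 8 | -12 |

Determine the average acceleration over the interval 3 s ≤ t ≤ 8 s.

Average acceleration = Δv/Δt = (-12 − 6)/(8 − 3) = -3.6 m/s².

-3.6 m/s²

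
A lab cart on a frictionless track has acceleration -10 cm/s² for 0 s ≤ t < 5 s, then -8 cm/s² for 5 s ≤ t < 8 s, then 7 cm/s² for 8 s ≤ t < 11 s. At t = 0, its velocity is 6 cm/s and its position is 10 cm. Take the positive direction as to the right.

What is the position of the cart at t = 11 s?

On each constant-a segment, Δv = aΔt and Δx = v₀Δt + ½aΔt²; chain segment to segment.
0–5 s: v starts 6 cm/s; Δx = 6·5 + ½·-10·5² = -95 cm; v ends -44 cm/s.
5–8 s: v starts -44 cm/s; Δx = -44·3 + ½·-8·3² = -168 cm; v ends -68 cm/s.
8–11 s: v starts -68 cm/s; Δx = -68·3 + ½·7·3² = -172.5 cm; v ends -47 cm/s.
x(11) = 10 + Σ Δx = -425.5 cm.

-425.5 cm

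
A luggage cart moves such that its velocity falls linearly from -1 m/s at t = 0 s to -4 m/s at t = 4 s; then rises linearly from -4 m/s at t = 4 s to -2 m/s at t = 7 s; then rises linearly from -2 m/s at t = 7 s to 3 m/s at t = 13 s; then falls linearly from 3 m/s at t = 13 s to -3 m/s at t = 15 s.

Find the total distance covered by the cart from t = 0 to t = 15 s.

29.8 m

Distance (not displacement) is the total path length: add the absolute areas under v-t.
0–4 s: |½(-1 + -4)(4)| = 10 m
4–7 s: |½(-4 + -2)(3)| = 9 m
7–13 s: v = 0 at t = 9.4 s; triangle areas 2.4 + 5.4 = 7.8 m
13–15 s: v = 0 at t = 14 s; triangle areas 1.5 + 1.5 = 3 m
Total distance = 29.8 m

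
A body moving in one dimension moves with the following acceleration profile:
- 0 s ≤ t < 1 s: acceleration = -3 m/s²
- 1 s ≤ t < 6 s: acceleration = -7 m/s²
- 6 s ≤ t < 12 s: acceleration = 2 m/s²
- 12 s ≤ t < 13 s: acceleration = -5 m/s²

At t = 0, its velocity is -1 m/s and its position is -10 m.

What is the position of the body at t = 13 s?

On each constant-a segment, Δv = aΔt and Δx = v₀Δt + ½aΔt²; chain segment to segment.
0–1 s: v starts -1 m/s; Δx = -1·1 + ½·-3·1² = -2.5 m; v ends -4 m/s.
1–6 s: v starts -4 m/s; Δx = -4·5 + ½·-7·5² = -107.5 m; v ends -39 m/s.
6–12 s: v starts -39 m/s; Δx = -39·6 + ½·2·6² = -198 m; v ends -27 m/s.
12–13 s: v starts -27 m/s; Δx = -27·1 + ½·-5·1² = -29.5 m; v ends -32 m/s.
x(13) = -10 + Σ Δx = -347.5 m.

-347.5 m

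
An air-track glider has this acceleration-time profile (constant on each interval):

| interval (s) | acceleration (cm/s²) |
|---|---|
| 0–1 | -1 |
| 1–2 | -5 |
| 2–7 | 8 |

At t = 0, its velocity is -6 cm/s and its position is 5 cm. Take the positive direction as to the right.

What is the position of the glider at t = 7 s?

29 cm

On each constant-a segment, Δv = aΔt and Δx = v₀Δt + ½aΔt²; chain segment to segment.
0–1 s: v starts -6 cm/s; Δx = -6·1 + ½·-1·1² = -6.5 cm; v ends -7 cm/s.
1–2 s: v starts -7 cm/s; Δx = -7·1 + ½·-5·1² = -9.5 cm; v ends -12 cm/s.
2–7 s: v starts -12 cm/s; Δx = -12·5 + ½·8·5² = 40 cm; v ends 28 cm/s.
x(7) = 5 + Σ Δx = 29 cm.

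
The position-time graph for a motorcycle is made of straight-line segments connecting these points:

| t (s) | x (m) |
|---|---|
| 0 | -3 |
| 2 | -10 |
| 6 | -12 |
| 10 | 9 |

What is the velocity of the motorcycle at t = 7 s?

5.25 m/s

Velocity is the slope of the x-t graph on 6–10 s: (9 − -12)/(10 − 6) = 5.25 m/s.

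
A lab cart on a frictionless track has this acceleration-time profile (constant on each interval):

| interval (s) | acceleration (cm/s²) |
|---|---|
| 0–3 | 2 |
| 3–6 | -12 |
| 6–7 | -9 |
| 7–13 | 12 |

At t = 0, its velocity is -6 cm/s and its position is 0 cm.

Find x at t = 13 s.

-157.5 cm

On each constant-a segment, Δv = aΔt and Δx = v₀Δt + ½aΔt²; chain segment to segment.
0–3 s: v starts -6 cm/s; Δx = -6·3 + ½·2·3² = -9 cm; v ends 0 cm/s.
3–6 s: v starts 0 cm/s; Δx = 0·3 + ½·-12·3² = -54 cm; v ends -36 cm/s.
6–7 s: v starts -36 cm/s; Δx = -36·1 + ½·-9·1² = -40.5 cm; v ends -45 cm/s.
7–13 s: v starts -45 cm/s; Δx = -45·6 + ½·12·6² = -54 cm; v ends 27 cm/s.
x(13) = 0 + Σ Δx = -157.5 cm.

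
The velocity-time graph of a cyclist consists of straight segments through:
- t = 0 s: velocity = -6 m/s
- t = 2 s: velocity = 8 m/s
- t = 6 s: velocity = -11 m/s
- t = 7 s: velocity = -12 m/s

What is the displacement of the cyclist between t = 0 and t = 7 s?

-15.5 m

Net displacement equals the area under the velocity-time graph (areas below the axis count negative).
0–2 s: ½(-6 + 8)(2) = 2 m
2–6 s: ½(8 + -11)(4) = -6 m
6–7 s: ½(-11 + -12)(1) = -11.5 m
Net displacement = -15.5 m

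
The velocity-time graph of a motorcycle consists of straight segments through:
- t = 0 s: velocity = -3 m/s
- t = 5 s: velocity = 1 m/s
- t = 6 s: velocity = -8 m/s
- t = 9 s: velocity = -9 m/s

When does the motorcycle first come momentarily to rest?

v changes sign on 0–5 s (from -3 to 1); the graph is linear there, so v = 0 at t = 0 + (3)·(5 − 0)/(1 − -3) = 3.75 s.

t = 3.75 s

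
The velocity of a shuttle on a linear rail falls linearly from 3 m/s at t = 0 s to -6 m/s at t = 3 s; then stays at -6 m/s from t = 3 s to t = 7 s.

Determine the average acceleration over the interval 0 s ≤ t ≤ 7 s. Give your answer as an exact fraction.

Average acceleration = Δv/Δt = (-6 − 3)/(7 − 0) = -9/7 m/s².

-9/7 m/s²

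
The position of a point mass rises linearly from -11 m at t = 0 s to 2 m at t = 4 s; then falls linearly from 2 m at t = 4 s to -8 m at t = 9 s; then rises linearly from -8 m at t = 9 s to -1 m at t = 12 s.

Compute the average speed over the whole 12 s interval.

Average speed = (total path length)/(elapsed time); on a piecewise-linear x-t graph the path length is Σ|Δx|.
0–4 s: |Δx| = |2 − -11| = 13 m
4–9 s: |Δx| = |-8 − 2| = 10 m
9–12 s: |Δx| = |-1 − -8| = 7 m
Total path = 30 m; average speed = 30/12 = 2.5 m/s.

2.5 m/s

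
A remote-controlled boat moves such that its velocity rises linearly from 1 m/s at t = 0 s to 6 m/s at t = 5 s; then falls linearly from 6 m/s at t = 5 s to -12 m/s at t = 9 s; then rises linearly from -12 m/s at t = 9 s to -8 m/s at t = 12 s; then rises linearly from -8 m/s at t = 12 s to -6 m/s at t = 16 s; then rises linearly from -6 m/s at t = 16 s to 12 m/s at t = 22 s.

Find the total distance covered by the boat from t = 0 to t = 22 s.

Total distance travelled is ∫|v| dt — sum the magnitudes of each area piece.
0–5 s: |½(1 + 6)(5)| = 17.5 m
5–9 s: v = 0 at t = 19/3 s; triangle areas 4 + 16 = 20 m
9–12 s: |½(-12 + -8)(3)| = 30 m
12–16 s: |½(-8 + -6)(4)| = 28 m
16–22 s: v = 0 at t = 18 s; triangle areas 6 + 24 = 30 m
Total distance = 125.5 m

125.5 m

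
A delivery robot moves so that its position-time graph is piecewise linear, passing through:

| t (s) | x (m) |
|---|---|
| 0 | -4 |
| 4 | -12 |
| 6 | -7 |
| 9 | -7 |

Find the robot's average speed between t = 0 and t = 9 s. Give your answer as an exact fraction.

Average speed = (total path length)/(elapsed time); on a piecewise-linear x-t graph the path length is Σ|Δx|.
0–4 s: |Δx| = |-12 − -4| = 8 m
4–6 s: |Δx| = |-7 − -12| = 5 m
6–9 s: |Δx| = |-7 − -7| = 0 m
Total path = 13 m; average speed = 13/9 = 13/9 m/s.

13/9 m/s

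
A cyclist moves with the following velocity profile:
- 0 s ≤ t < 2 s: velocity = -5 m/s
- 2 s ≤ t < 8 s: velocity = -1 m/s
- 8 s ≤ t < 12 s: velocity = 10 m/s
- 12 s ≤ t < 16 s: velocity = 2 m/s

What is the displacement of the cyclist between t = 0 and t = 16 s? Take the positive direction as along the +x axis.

Net displacement equals the area under the velocity-time graph (areas below the axis count negative).
0–2 s: -5 × 2 = -10 m
2–8 s: -1 × 6 = -6 m
8–12 s: 10 × 4 = 40 m
12–16 s: 2 × 4 = 8 m
Net displacement = 32 m

32 m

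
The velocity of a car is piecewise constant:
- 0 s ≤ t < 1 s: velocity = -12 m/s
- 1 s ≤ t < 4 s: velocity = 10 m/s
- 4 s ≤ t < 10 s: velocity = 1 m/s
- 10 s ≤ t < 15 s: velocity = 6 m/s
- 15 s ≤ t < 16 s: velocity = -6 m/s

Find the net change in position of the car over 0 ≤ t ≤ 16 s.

48 m

Displacement is the signed area under the v-t curve.
0–1 s: -12 × 1 = -12 m
1–4 s: 10 × 3 = 30 m
4–10 s: 1 × 6 = 6 m
10–15 s: 6 × 5 = 30 m
15–16 s: -6 × 1 = -6 m
Net displacement = 48 m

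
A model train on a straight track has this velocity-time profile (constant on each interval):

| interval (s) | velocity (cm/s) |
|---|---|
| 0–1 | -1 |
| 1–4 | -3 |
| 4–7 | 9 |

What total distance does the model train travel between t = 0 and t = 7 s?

Distance (not displacement) is the total path length: add the absolute areas under v-t.
0–1 s: |-1| × 1 = 1 cm
1–4 s: |-3| × 3 = 9 cm
4–7 s: |9| × 3 = 27 cm
Total distance = 37 cm

37 cm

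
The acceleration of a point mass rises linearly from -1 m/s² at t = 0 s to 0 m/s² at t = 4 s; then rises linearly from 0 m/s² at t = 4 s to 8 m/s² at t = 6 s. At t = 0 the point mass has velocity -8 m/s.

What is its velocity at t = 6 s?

Δv equals the area under the a-t graph; then v = v₀ + Δv.
0–4 s: ½(-1 + 0)(4) = -2 m/s
4–6 s: ½(0 + 8)(2) = 8 m/s
Δv = 6 m/s, so v(6) = -8 + (6) = -2 m/s.

-2 m/s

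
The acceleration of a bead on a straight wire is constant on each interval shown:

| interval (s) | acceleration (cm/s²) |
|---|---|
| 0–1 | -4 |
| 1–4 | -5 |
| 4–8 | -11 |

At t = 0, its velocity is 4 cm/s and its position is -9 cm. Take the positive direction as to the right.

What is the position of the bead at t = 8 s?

-177.5 cm

On each constant-a segment, Δv = aΔt and Δx = v₀Δt + ½aΔt²; chain segment to segment.
0–1 s: v starts 4 cm/s; Δx = 4·1 + ½·-4·1² = 2 cm; v ends 0 cm/s.
1–4 s: v starts 0 cm/s; Δx = 0·3 + ½·-5·3² = -22.5 cm; v ends -15 cm/s.
4–8 s: v starts -15 cm/s; Δx = -15·4 + ½·-11·4² = -148 cm; v ends -59 cm/s.
x(8) = -9 + Σ Δx = -177.5 cm.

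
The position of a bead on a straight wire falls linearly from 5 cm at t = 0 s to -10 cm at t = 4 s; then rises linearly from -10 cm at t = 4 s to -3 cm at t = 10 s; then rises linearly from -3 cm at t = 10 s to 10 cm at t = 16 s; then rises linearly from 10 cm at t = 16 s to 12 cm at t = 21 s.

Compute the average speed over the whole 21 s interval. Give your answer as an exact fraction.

37/21 cm/s

Average speed = (total path length)/(elapsed time); on a piecewise-linear x-t graph the path length is Σ|Δx|.
0–4 s: |Δx| = |-10 − 5| = 15 cm
4–10 s: |Δx| = |-3 − -10| = 7 cm
10–16 s: |Δx| = |10 − -3| = 13 cm
16–21 s: |Δx| = |12 − 10| = 2 cm
Total path = 37 cm; average speed = 37/21 = 37/21 cm/s.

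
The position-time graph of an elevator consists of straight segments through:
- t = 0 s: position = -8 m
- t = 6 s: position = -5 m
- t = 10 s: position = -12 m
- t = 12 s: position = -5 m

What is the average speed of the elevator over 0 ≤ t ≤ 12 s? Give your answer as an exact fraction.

17/12 m/s

Average speed = (total path length)/(elapsed time); on a piecewise-linear x-t graph the path length is Σ|Δx|.
0–6 s: |Δx| = |-5 − -8| = 3 m
6–10 s: |Δx| = |-12 − -5| = 7 m
10–12 s: |Δx| = |-5 − -12| = 7 m
Total path = 17 m; average speed = 17/12 = 17/12 m/s.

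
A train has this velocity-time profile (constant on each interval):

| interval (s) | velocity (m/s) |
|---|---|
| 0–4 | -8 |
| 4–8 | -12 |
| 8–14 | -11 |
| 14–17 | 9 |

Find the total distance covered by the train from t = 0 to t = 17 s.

173 m

Distance (not displacement) is the total path length: add the absolute areas under v-t.
0–4 s: |-8| × 4 = 32 m
4–8 s: |-12| × 4 = 48 m
8–14 s: |-11| × 6 = 66 m
14–17 s: |9| × 3 = 27 m
Total distance = 173 m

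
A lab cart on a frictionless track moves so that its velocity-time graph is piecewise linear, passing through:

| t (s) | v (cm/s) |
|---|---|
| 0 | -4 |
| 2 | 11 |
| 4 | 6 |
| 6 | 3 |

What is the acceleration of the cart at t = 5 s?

-1.5 cm/s²

Acceleration is the slope of the v-t graph on 4–6 s: (3 − 6)/(6 − 4) = -1.5 cm/s².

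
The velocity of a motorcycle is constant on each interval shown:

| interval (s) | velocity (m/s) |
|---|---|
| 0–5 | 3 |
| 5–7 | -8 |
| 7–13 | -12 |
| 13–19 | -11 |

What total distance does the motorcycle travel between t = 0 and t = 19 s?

169 m

Total distance travelled is ∫|v| dt — sum the magnitudes of each area piece.
0–5 s: |3| × 5 = 15 m
5–7 s: |-8| × 2 = 16 m
7–13 s: |-12| × 6 = 72 m
13–19 s: |-11| × 6 = 66 m
Total distance = 169 m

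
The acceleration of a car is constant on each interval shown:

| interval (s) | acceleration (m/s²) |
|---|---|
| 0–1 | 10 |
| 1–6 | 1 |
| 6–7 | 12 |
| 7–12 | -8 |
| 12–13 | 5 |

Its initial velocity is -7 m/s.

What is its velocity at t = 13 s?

Δv equals the area under the a-t graph; then v = v₀ + Δv.
0–1 s: 10 × 1 = 10 m/s
1–6 s: 1 × 5 = 5 m/s
6–7 s: 12 × 1 = 12 m/s
7–12 s: -8 × 5 = -40 m/s
12–13 s: 5 × 1 = 5 m/s
Δv = -8 m/s, so v(13) = -7 + (-8) = -15 m/s.

-15 m/s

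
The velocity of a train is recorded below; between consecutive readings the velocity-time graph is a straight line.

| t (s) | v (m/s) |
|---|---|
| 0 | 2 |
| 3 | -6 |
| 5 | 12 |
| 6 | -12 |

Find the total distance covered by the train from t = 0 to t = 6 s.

Total distance travelled is ∫|v| dt — sum the magnitudes of each area piece.
0–3 s: v = 0 at t = 0.75 s; triangle areas 0.75 + 6.75 = 7.5 m
3–5 s: v = 0 at t = 11/3 s; triangle areas 2 + 8 = 10 m
5–6 s: v = 0 at t = 5.5 s; triangle areas 3 + 3 = 6 m
Total distance = 23.5 m

23.5 m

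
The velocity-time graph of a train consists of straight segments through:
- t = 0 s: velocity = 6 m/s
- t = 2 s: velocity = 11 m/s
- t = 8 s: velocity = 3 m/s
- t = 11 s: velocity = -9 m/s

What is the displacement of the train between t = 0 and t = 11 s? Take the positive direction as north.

50 m

Displacement is the signed area under the v-t curve.
0–2 s: ½(6 + 11)(2) = 17 m
2–8 s: ½(11 + 3)(6) = 42 m
8–11 s: ½(3 + -9)(3) = -9 m
Net displacement = 50 m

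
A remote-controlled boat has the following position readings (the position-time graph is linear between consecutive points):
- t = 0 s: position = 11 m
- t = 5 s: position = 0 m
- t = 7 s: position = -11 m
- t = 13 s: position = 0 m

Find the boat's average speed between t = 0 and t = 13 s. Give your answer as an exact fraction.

33/13 m/s

Average speed = (total path length)/(elapsed time); on a piecewise-linear x-t graph the path length is Σ|Δx|.
0–5 s: |Δx| = |0 − 11| = 11 m
5–7 s: |Δx| = |-11 − 0| = 11 m
7–13 s: |Δx| = |0 − -11| = 11 m
Total path = 33 m; average speed = 33/13 = 33/13 m/s.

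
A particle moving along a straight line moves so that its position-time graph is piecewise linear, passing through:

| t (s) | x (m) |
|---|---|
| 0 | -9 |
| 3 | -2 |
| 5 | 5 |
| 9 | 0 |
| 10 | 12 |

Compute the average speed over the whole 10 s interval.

3.1 m/s

Average speed = (total path length)/(elapsed time); on a piecewise-linear x-t graph the path length is Σ|Δx|.
0–3 s: |Δx| = |-2 − -9| = 7 m
3–5 s: |Δx| = |5 − -2| = 7 m
5–9 s: |Δx| = |0 − 5| = 5 m
9–10 s: |Δx| = |12 − 0| = 12 m
Total path = 31 m; average speed = 31/10 = 3.1 m/s.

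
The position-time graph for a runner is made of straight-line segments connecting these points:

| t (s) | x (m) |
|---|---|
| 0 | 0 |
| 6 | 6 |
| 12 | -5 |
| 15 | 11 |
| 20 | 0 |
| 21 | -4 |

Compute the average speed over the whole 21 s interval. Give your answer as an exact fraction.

Average speed = (total path length)/(elapsed time); on a piecewise-linear x-t graph the path length is Σ|Δx|.
0–6 s: |Δx| = |6 − 0| = 6 m
6–12 s: |Δx| = |-5 − 6| = 11 m
12–15 s: |Δx| = |11 − -5| = 16 m
15–20 s: |Δx| = |0 − 11| = 11 m
20–21 s: |Δx| = |-4 − 0| = 4 m
Total path = 48 m; average speed = 48/21 = 16/7 m/s.

16/7 m/s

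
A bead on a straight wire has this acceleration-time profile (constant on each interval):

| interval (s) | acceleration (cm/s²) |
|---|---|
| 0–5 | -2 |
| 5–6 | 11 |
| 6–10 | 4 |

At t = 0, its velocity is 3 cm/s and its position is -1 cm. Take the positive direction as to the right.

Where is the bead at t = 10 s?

On each constant-a segment, Δv = aΔt and Δx = v₀Δt + ½aΔt²; chain segment to segment.
0–5 s: v starts 3 cm/s; Δx = 3·5 + ½·-2·5² = -10 cm; v ends -7 cm/s.
5–6 s: v starts -7 cm/s; Δx = -7·1 + ½·11·1² = -1.5 cm; v ends 4 cm/s.
6–10 s: v starts 4 cm/s; Δx = 4·4 + ½·4·4² = 48 cm; v ends 20 cm/s.
x(10) = -1 + Σ Δx = 35.5 cm.

35.5 cm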